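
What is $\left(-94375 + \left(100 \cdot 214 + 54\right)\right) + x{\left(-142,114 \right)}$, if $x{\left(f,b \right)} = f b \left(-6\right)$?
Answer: $24207$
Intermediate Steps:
$x{\left(f,b \right)} = - 6 b f$ ($x{\left(f,b \right)} = b f \left(-6\right) = - 6 b f$)
$\left(-94375 + \left(100 \cdot 214 + 54\right)\right) + x{\left(-142,114 \right)} = \left(-94375 + \left(100 \cdot 214 + 54\right)\right) - 684 \left(-142\right) = \left(-94375 + \left(21400 + 54\right)\right) + 97128 = \left(-94375 + 21454\right) + 97128 = -72921 + 97128 = 24207$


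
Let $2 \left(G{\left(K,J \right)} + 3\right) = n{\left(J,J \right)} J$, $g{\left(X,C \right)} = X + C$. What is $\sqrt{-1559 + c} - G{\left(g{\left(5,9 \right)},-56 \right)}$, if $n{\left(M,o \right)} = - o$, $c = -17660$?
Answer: $1571 + i \sqrt{19219} \approx 1571.0 + 138.63 i$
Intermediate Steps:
$g{\left(X,C \right)} = C + X$
$G{\left(K,J \right)} = -3 - \frac{J^{2}}{2}$ ($G{\left(K,J \right)} = -3 + \frac{- J J}{2} = -3 + \frac{\left(-1\right) J^{2}}{2} = -3 - \frac{J^{2}}{2}$)
$\sqrt{-1559 + c} - G{\left(g{\left(5,9 \right)},-56 \right)} = \sqrt{-1559 - 17660} - \left(-3 - \frac{\left(-56\right)^{2}}{2}\right) = \sqrt{-19219} - \left(-3 - 1568\right) = i \sqrt{19219} - \left(-3 - 1568\right) = i \sqrt{19219} - -1571 = i \sqrt{19219} + 1571 = 1571 + i \sqrt{19219}$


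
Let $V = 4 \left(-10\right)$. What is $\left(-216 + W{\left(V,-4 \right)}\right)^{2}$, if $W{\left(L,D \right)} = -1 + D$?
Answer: $48841$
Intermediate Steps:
$V = -40$
$\left(-216 + W{\left(V,-4 \right)}\right)^{2} = \left(-216 - 5\right)^{2} = \left(-221\right)^{2} = 48841$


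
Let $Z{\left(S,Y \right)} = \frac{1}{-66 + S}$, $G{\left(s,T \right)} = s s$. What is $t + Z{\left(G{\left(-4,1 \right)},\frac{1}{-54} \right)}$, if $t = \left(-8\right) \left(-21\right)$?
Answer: $\frac{8399}{50} \approx 167.98$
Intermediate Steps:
$G{\left(s,T \right)} = s^{2}$
$t = 168$
$t + Z{\left(G{\left(-4,1 \right)},\frac{1}{-54} \right)} = 168 + \frac{1}{-66 + \left(-4\right)^{2}} = 168 + \frac{1}{-66 + 16} = 168 + \frac{1}{-50} = 168 - \frac{1}{50} = \frac{8399}{50}$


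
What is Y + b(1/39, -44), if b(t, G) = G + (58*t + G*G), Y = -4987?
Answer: -120647/39 ≈ -3093.5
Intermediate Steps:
b(t, G) = G + G**2 + 58*t (b(t, G) = G + (58*t + G**2) = G + (G**2 + 58*t) = G + G**2 + 58*t)
Y + b(1/39, -44) = -4987 + (-44 + (-44)**2 + 58/39) = -4987 + (-44 + 1936 + 58*(1/39)) = -4987 + (-44 + 1936 + 58/39) = -4987 + 73846/39 = -120647/39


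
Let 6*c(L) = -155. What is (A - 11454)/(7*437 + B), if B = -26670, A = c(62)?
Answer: 68879/141666 ≈ 0.48621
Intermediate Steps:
c(L) = -155/6 (c(L) = (⅙)*(-155) = -155/6)
A = -155/6 ≈ -25.833
(A - 11454)/(7*437 + B) = (-155/6 - 11454)/(7*437 - 26670) = -68879/(6*(3059 - 26670)) = -68879/6/(-23611) = -68879/6*(-1/23611) = 68879/141666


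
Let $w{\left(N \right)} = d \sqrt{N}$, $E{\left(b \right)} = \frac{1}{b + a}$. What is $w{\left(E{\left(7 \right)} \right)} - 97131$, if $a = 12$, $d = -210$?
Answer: $-97131 - \frac{210 \sqrt{19}}{19} \approx -97179.0$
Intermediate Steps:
$E{\left(b \right)} = \frac{1}{12 + b}$ ($E{\left(b \right)} = \frac{1}{b + 12} = \frac{1}{12 + b}$)
$w{\left(N \right)} = - 210 \sqrt{N}$
$w{\left(E{\left(7 \right)} \right)} - 97131 = - 210 \sqrt{\frac{1}{12 + 7}} - 97131 = - 210 \sqrt{\frac{1}{19}} - 97131 = - \frac{210}{\sqrt{19}} - 97131 = - 210 \frac{\sqrt{19}}{19} - 97131 = - \frac{210 \sqrt{19}}{19} - 97131 = -97131 - \frac{210 \sqrt{19}}{19}$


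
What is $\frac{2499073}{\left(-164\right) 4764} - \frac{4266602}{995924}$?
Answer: $- \frac{35502230821}{4744581936} \approx -7.4827$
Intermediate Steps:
$\frac{2499073}{\left(-164\right) 4764} - \frac{4266602}{995924} = \frac{2499073}{-781296} - \frac{2133301}{497962} = 2499073 \left(- \frac{1}{781296}\right) - \frac{2133301}{497962} = - \frac{60953}{19056} - \frac{2133301}{497962} = - \frac{35502230821}{4744581936}$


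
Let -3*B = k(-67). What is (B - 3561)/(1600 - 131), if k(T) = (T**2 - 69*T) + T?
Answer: -6576/1469 ≈ -4.4765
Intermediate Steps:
k(T) = T**2 - 68*T
B = -3015 (B = -(-67)*(-68 - 67)/3 = -(-67)*(-135)/3 = -1/3*9045 = -3015)
(B - 3561)/(1600 - 131) = (-3015 - 3561)/(1600 - 131) = -6576/1469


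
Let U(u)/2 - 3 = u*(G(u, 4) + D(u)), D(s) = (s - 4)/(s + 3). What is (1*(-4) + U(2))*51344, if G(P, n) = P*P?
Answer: 4210208/5 ≈ 8.4204e+5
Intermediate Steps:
G(P, n) = P²
D(s) = (-4 + s)/(3 + s)
U(u) = 6 + 2*u*(u² + (-4 + u)/(3 + u)) (U(u) = 6 + 2*(u*(u² + (-4 + u)/(3 + u))) = 6 + 2*u*(u² + (-4 + u)/(3 + u)))
(1*(-4) + U(2))*51344 = (1*(-4) + 2*(2*(-4 + 2) + (3 + 2)*(3 + 2³))/(3 + 2))*51344 = (-4 + 2*(2*(-2) + 5*(3 + 8))/5)*51344 = (-4 + 2*(⅕)*(-4 + 5*11))*51344 = (-4 + 2*(⅕)*(-4 + 55))*51344 = (-4 + 2*(⅕)*51)*51344 = (-4 + 102/5)*51344 = (82/5)*51344 = 4210208/5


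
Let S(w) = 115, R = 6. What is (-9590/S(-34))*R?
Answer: -11508/23 ≈ -500.35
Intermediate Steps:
(-9590/S(-34))*R = -9590/115*6 = -9590*1/115*6 = -1918/23*6 = -11508/23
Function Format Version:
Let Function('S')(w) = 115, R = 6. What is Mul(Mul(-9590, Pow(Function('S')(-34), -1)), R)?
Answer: Rational(-11508, 23) ≈ -500.35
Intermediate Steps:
Mul(Mul(-9590, Pow(Function('S')(-34), -1)), R) = Mul(Mul(-9590, Pow(115, -1)), 6) = Mul(Mul(-9590, Rational(1, 115)), 6) = Mul(Rational(-1918, 23), 6) = Rational(-11508, 23)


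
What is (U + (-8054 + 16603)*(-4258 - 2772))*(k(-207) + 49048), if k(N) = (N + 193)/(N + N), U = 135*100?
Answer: -610049428509710/207 ≈ -2.9471e+12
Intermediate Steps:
U = 13500
k(N) = (193 + N)/(2*N) (k(N) = (193 + N)/((2*N)) = (193 + N)*(1/(2*N)) = (193 + N)/(2*N))
(U + (-8054 + 16603)*(-4258 - 2772))*(k(-207) + 49048) = (13500 + (-8054 + 16603)*(-4258 - 2772))*((½)*(193 - 207)/(-207) + 49048) = (13500 + 8549*(-7030))*((½)*(-1/207)*(-14) + 49048) = (13500 - 60099470)*(7/207 + 49048) = -60085970*10152943/207 = -610049428509710/207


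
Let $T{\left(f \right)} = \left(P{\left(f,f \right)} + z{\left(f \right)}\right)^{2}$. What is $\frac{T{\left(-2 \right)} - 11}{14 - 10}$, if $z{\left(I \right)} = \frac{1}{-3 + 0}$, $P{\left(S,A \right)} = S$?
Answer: $- \frac{25}{18} \approx -1.3889$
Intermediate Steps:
$z{\left(I \right)} = - \frac{1}{3}$ ($z{\left(I \right)} = \frac{1}{-3} = - \frac{1}{3}$)
$T{\left(f \right)} = \left(- \frac{1}{3} + f\right)^{2}$ ($T{\left(f \right)} = \left(f - \frac{1}{3}\right)^{2} = \left(- \frac{1}{3} + f\right)^{2}$)
$\frac{T{\left(-2 \right)} - 11}{14 - 10} = \frac{\frac{\left(-1 + 3 \left(-2\right)\right)^{2}}{9} - 11}{14 - 10} = \frac{\frac{\left(-1 - 6\right)^{2}}{9} - 11}{4} = \left(\frac{\left(-7\right)^{2}}{9} - 11\right) \frac{1}{4} = \left(\frac{1}{9} \cdot 49 - 11\right) \frac{1}{4} = \left(\frac{49}{9} - 11\right) \frac{1}{4} = \left(- \frac{50}{9}\right) \frac{1}{4} = - \frac{25}{18}$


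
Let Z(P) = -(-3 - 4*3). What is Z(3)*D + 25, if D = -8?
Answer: -95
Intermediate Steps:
Z(P) = 15 (Z(P) = -(-3 - 12) = -1*(-15) = 15)
Z(3)*D + 25 = 15*(-8) + 25 = -120 + 25 = -95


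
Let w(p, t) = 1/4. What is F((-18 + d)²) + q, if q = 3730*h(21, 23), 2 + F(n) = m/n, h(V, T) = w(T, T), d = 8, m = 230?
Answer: 4664/5 ≈ 932.80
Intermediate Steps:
w(p, t) = ¼ (w(p, t) = 1*(¼) = ¼)
h(V, T) = ¼
F(n) = -2 + 230/n
q = 1865/2 (q = 3730*(¼) = 1865/2 ≈ 932.50)
F((-18 + d)²) + q = (-2 + 230/((-18 + 8)²)) + 1865/2 = (-2 + 230/((-10)²)) + 1865/2 = (-2 + 230/100) + 1865/2 = (-2 + 230*(1/100)) + 1865/2 = (-2 + 23/10) + 1865/2 = 3/10 + 1865/2 = 4664/5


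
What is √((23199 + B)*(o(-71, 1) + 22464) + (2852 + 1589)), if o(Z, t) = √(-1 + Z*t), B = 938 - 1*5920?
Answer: √(409231129 + 109302*I*√2) ≈ 20229.0 + 3.8*I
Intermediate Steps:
B = -4982 (B = 938 - 5920 = -4982)
√((23199 + B)*(o(-71, 1) + 22464) + (2852 + 1589)) = √((23199 - 4982)*(√(-1 - 71*1) + 22464) + (2852 + 1589)) = √(18217*(√(-1 - 71) + 22464) + 4441) = √(18217*(√(-72) + 22464) + 4441) = √(18217*(6*I*√2 + 22464) + 4441) = √(18217*(22464 + 6*I*√2) + 4441) = √((409226688 + 109302*I*√2) + 4441) = √(409231129 + 109302*I*√2)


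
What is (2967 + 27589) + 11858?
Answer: 42414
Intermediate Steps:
(2967 + 27589) + 11858 = 30556 + 11858 = 42414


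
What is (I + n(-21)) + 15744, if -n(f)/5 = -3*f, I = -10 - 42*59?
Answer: 12941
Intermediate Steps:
I = -2488 (I = -10 - 2478 = -2488)
n(f) = 15*f (n(f) = -(-15)*f = 15*f)
(I + n(-21)) + 15744 = (-2488 + 15*(-21)) + 15744 = (-2488 - 315) + 15744 = -2803 + 15744 = 12941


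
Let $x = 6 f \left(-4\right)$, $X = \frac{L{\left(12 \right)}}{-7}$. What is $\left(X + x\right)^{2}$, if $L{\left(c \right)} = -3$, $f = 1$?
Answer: $\frac{27225}{49} \approx 555.61$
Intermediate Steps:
$X = \frac{3}{7}$ ($X = - \frac{3}{-7} = \left(-3\right) \left(- \frac{1}{7}\right) = \frac{3}{7} \approx 0.42857$)
$x = -24$ ($x = 6 \cdot 1 \left(-4\right) = 6 \left(-4\right) = -24$)
$\left(X + x\right)^{2} = \left(\frac{3}{7} - 24\right)^{2} = \left(- \frac{165}{7}\right)^{2} = \frac{27225}{49}$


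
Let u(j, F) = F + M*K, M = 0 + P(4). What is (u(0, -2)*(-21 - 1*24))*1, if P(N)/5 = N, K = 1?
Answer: -810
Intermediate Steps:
P(N) = 5*N
M = 20 (M = 0 + 5*4 = 0 + 20 = 20)
u(j, F) = 20 + F (u(j, F) = F + 20*1 = F + 20 = 20 + F)
(u(0, -2)*(-21 - 1*24))*1 = ((20 - 2)*(-21 - 1*24))*1 = (18*(-21 - 24))*1 = (18*(-45))*1 = -810*1 = -810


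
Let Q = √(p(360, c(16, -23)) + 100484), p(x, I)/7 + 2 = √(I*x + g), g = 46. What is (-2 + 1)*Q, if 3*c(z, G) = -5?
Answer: -√(100470 + 7*I*√554) ≈ -316.97 - 0.2599*I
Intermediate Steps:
c(z, G) = -5/3 (c(z, G) = (⅓)*(-5) = -5/3)
p(x, I) = -14 + 7*√(46 + I*x) (p(x, I) = -14 + 7*√(I*x + 46) = -14 + 7*√(46 + I*x))
Q = √(100470 + 7*I*√554) (Q = √((-14 + 7*√(46 - 5/3*360)) + 100484) = √((-14 + 7*√(46 - 600)) + 100484) = √((-14 + 7*√(-554)) + 100484) = √((-14 + 7*(I*√554)) + 100484) = √((-14 + 7*I*√554) + 100484) = √(100470 + 7*I*√554) ≈ 316.97 + 0.26*I)
(-2 + 1)*Q = (-2 + 1)*√(100470 + 7*I*√554) = -√(100470 + 7*I*√554)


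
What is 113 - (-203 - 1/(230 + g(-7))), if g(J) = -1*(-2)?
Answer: 73313/232 ≈ 316.00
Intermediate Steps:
g(J) = 2
113 - (-203 - 1/(230 + g(-7))) = 113 - (-203 - 1/(230 + 2)) = 113 - (-203 - 1/232) = 113 - 1*(-47097/232) = 113 + 47097/232 = 73313/232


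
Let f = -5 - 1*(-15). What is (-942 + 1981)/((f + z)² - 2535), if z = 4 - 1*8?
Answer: -1039/2499 ≈ -0.41577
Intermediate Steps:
z = -4 (z = 4 - 8 = -4)
f = 10 (f = -5 + 15 = 10)
(-942 + 1981)/((f + z)² - 2535) = (-942 + 1981)/((10 - 4)² - 2535) = 1039/(6² - 2535) = 1039/(36 - 2535) = 1039/(-2499) = 1039*(-1/2499) = -1039/2499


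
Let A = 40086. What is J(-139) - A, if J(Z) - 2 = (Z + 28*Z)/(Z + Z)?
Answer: -80139/2 ≈ -40070.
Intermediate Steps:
J(Z) = 33/2 (J(Z) = 2 + (Z + 28*Z)/(Z + Z) = 2 + (29*Z)/((2*Z)) = 2 + (29*Z)*(1/(2*Z)) = 2 + 29/2 = 33/2)
J(-139) - A = 33/2 - 1*40086 = 33/2 - 40086 = -80139/2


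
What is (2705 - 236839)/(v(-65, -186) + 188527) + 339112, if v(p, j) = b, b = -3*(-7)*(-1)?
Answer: 31962206269/94253 ≈ 3.3911e+5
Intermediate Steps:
b = -21 (b = 21*(-1) = -21)
v(p, j) = -21
(2705 - 236839)/(v(-65, -186) + 188527) + 339112 = (2705 - 236839)/(-21 + 188527) + 339112 = -234134/188506 + 339112 = -234134*1/188506 + 339112 = -117067/94253 + 339112 = 31962206269/94253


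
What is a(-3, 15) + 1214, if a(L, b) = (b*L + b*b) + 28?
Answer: 1422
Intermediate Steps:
a(L, b) = 28 + b² + L*b (a(L, b) = (L*b + b²) + 28 = (b² + L*b) + 28 = 28 + b² + L*b)
a(-3, 15) + 1214 = (28 + 15² - 3*15) + 1214 = (28 + 225 - 45) + 1214 = 208 + 1214 = 1422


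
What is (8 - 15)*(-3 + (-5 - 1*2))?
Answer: 70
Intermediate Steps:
(8 - 15)*(-3 + (-5 - 1*2)) = -7*(-3 + (-5 - 2)) = -7*(-3 - 7) = -7*(-10) = 70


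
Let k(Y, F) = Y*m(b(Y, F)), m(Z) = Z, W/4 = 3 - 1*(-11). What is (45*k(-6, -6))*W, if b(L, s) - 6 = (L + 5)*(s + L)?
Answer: -272160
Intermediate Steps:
b(L, s) = 6 + (5 + L)*(L + s) (b(L, s) = 6 + (L + 5)*(s + L) = 6 + (5 + L)*(L + s))
W = 56 (W = 4*(3 - 1*(-11)) = 4*(3 + 11) = 4*14 = 56)
k(Y, F) = Y*(6 + Y**2 + 5*F + 5*Y + F*Y) (k(Y, F) = Y*(6 + Y**2 + 5*Y + 5*F + Y*F) = Y*(6 + Y**2 + 5*Y + 5*F + F*Y) = Y*(6 + Y**2 + 5*F + 5*Y + F*Y))
(45*k(-6, -6))*W = (45*(-6*(6 + (-6)**2 + 5*(-6) + 5*(-6) - 6*(-6))))*56 = (45*(-6*(6 + 36 - 30 - 30 + 36)))*56 = (45*(-6*18))*56 = (45*(-108))*56 = -4860*56 = -272160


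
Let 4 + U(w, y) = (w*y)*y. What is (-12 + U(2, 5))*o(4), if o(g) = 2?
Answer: 68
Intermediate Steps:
U(w, y) = -4 + w*y² (U(w, y) = -4 + (w*y)*y = -4 + w*y²)
(-12 + U(2, 5))*o(4) = (-12 + (-4 + 2*5²))*2 = (-12 + (-4 + 2*25))*2 = (-12 + (-4 + 50))*2 = (-12 + 46)*2 = 34*2 = 68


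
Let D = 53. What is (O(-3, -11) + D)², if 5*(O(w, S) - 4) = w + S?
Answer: 73441/25 ≈ 2937.6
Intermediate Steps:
O(w, S) = 4 + S/5 + w/5 (O(w, S) = 4 + (w + S)/5 = 4 + (S + w)/5 = 4 + (S/5 + w/5) = 4 + S/5 + w/5)
(O(-3, -11) + D)² = ((4 + (⅕)*(-11) + (⅕)*(-3)) + 53)² = ((4 - 11/5 - ⅗) + 53)² = (6/5 + 53)² = (271/5)² = 73441/25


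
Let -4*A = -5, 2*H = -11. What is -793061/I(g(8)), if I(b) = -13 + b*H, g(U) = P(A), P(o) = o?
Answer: 6344488/159 ≈ 39902.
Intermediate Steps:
H = -11/2 (H = (1/2)*(-11) = -11/2 ≈ -5.5000)
A = 5/4 (A = -1/4*(-5) = 5/4 ≈ 1.2500)
g(U) = 5/4
I(b) = -13 - 11*b/2 (I(b) = -13 + b*(-11/2) = -13 - 11*b/2)
-793061/I(g(8)) = -793061/(-13 - 11/2*5/4) = -793061/(-13 - 55/8) = -793061/(-159/8) = -793061*(-8/159) = 6344488/159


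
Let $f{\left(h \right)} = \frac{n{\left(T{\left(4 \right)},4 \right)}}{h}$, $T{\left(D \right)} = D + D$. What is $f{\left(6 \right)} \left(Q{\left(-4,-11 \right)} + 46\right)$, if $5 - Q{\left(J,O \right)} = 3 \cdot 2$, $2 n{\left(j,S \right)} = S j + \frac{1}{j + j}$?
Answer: $\frac{7695}{64} \approx 120.23$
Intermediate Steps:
$T{\left(D \right)} = 2 D$
$n{\left(j,S \right)} = \frac{1}{4 j} + \frac{S j}{2}$ ($n{\left(j,S \right)} = \frac{S j + \frac{1}{j + j}}{2} = \frac{S j + \frac{1}{2 j}}{2} = \frac{\frac{1}{2 j} + S j}{2} = \frac{1}{4 j} + \frac{S j}{2}$)
$Q{\left(J,O \right)} = -1$ ($Q{\left(J,O \right)} = 5 - 3 \cdot 2 = 5 - 6 = -1$)
$f{\left(h \right)} = \frac{513}{32 h}$ ($f{\left(h \right)} = \frac{\frac{1}{4 \cdot 2 \cdot 4} + \frac{1}{2} \cdot 4 \cdot 2 \cdot 4}{h} = \frac{\frac{1}{4 \cdot 8} + \frac{1}{2} \cdot 4 \cdot 8}{h} = \frac{\frac{1}{4} \cdot \frac{1}{8} + 16}{h} = \frac{\frac{1}{32} + 16}{h} = \frac{513}{32 h}$)
$f{\left(6 \right)} \left(Q{\left(-4,-11 \right)} + 46\right) = \frac{513}{32 \cdot 6} \left(-1 + 46\right) = \frac{513}{32} \cdot \frac{1}{6} \cdot 45 = \frac{171}{64} \cdot 45 = \frac{7695}{64}$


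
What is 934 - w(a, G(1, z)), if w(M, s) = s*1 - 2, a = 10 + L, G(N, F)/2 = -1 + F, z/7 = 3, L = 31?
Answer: 896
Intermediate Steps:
z = 21 (z = 7*3 = 21)
G(N, F) = -2 + 2*F (G(N, F) = 2*(-1 + F) = -2 + 2*F)
a = 41 (a = 10 + 31 = 41)
w(M, s) = -2 + s (w(M, s) = s - 2 = -2 + s)
934 - w(a, G(1, z)) = 934 - (-2 + (-2 + 2*21)) = 934 - (-2 + (-2 + 42)) = 934 - (-2 + 40) = 934 - 1*38 = 934 - 38 = 896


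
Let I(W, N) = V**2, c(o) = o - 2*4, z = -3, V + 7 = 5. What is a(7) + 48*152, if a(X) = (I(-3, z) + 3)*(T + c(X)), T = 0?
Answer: 7289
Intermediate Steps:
V = -2 (V = -7 + 5 = -2)
c(o) = -8 + o (c(o) = o - 8 = -8 + o)
I(W, N) = 4 (I(W, N) = (-2)**2 = 4)
a(X) = -56 + 7*X (a(X) = (4 + 3)*(0 + (-8 + X)) = 7*(-8 + X) = -56 + 7*X)
a(7) + 48*152 = (-56 + 7*7) + 48*152 = (-56 + 49) + 7296 = -7 + 7296 = 7289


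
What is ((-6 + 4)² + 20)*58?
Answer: 1392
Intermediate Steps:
((-6 + 4)² + 20)*58 = ((-2)² + 20)*58 = (4 + 20)*58 = 24*58 = 1392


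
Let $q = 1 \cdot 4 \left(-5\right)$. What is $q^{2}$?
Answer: $400$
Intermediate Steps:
$q = -20$ ($q = 4 \left(-5\right) = -20$)
$q^{2} = \left(-20\right)^{2} = 400$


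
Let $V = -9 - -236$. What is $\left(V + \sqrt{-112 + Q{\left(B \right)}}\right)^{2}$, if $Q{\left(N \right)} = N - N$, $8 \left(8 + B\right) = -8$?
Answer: $51417 + 1816 i \sqrt{7} \approx 51417.0 + 4804.7 i$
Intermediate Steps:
$B = -9$ ($B = -8 + \frac{1}{8} \left(-8\right) = -8 - 1 = -9$)
$Q{\left(N \right)} = 0$
$V = 227$ ($V = -9 + 236 = 227$)
$\left(V + \sqrt{-112 + Q{\left(B \right)}}\right)^{2} = \left(227 + \sqrt{-112 + 0}\right)^{2} = \left(227 + \sqrt{-112}\right)^{2} = \left(227 + 4 i \sqrt{7}\right)^{2}$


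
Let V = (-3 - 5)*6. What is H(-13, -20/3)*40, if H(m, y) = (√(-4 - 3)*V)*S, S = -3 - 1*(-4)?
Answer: -1920*I*√7 ≈ -5079.8*I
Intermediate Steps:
V = -48 (V = -8*6 = -48)
S = 1 (S = -3 + 4 = 1)
H(m, y) = -48*I*√7 (H(m, y) = (√(-4 - 3)*(-48))*1 = (√(-7)*(-48))*1 = ((I*√7)*(-48))*1 = -48*I*√7*1 = -48*I*√7)
H(-13, -20/3)*40 = -48*I*√7*40 = -1920*I*√7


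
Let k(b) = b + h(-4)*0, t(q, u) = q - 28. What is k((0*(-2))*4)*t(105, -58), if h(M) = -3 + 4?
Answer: 0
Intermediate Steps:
t(q, u) = -28 + q
h(M) = 1
k(b) = b (k(b) = b + 1*0 = b + 0 = b)
k((0*(-2))*4)*t(105, -58) = ((0*(-2))*4)*(-28 + 105) = (0*4)*77 = 0*77 = 0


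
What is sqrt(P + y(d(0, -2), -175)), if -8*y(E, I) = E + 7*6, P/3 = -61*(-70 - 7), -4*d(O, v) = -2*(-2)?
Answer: sqrt(225374)/4 ≈ 118.68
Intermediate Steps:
d(O, v) = -1 (d(O, v) = -(-1)*(-2)/2 = -1/4*4 = -1)
P = 14091 (P = 3*(-61*(-70 - 7)) = 3*(-61*(-77)) = 3*4697 = 14091)
y(E, I) = -21/4 - E/8 (y(E, I) = -(E + 7*6)/8 = -(E + 42)/8 = -(42 + E)/8 = -21/4 - E/8)
sqrt(P + y(d(0, -2), -175)) = sqrt(14091 + (-21/4 - 1/8*(-1))) = sqrt(14091 + (-21/4 + 1/8)) = sqrt(14091 - 41/8) = sqrt(112687/8) = sqrt(225374)/4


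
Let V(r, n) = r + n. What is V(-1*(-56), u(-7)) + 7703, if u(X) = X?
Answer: 7752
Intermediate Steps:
V(r, n) = n + r
V(-1*(-56), u(-7)) + 7703 = (-7 - 1*(-56)) + 7703 = (-7 + 56) + 7703 = 49 + 7703 = 7752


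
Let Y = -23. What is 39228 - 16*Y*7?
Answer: 41804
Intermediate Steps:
39228 - 16*Y*7 = 39228 - 16*(-23)*7 = 39228 + 368*7 = 39228 + 2576 = 41804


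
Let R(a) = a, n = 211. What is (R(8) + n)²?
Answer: 47961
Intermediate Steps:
(R(8) + n)² = (8 + 211)² = 219² = 47961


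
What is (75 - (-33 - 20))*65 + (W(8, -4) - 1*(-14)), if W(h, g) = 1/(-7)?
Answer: 58337/7 ≈ 8333.9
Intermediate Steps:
W(h, g) = -⅐
(75 - (-33 - 20))*65 + (W(8, -4) - 1*(-14)) = (75 - (-33 - 20))*65 + (-⅐ - 1*(-14)) = (75 - 1*(-53))*65 + (-⅐ + 14) = (75 + 53)*65 + 97/7 = 128*65 + 97/7 = 8320 + 97/7 = 58337/7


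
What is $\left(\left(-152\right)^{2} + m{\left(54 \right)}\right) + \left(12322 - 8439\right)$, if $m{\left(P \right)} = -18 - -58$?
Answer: $27027$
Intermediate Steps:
$m{\left(P \right)} = 40$ ($m{\left(P \right)} = -18 + 58 = 40$)
$\left(\left(-152\right)^{2} + m{\left(54 \right)}\right) + \left(12322 - 8439\right) = \left(\left(-152\right)^{2} + 40\right) + \left(12322 - 8439\right) = \left(23104 + 40\right) + 3883 = 23144 + 3883 = 27027$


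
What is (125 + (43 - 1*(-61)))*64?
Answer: 14656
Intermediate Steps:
(125 + (43 - 1*(-61)))*64 = (125 + (43 + 61))*64 = (125 + 104)*64 = 229*64 = 14656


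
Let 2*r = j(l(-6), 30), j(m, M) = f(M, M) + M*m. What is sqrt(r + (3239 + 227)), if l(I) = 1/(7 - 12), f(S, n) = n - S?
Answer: sqrt(3463) ≈ 58.847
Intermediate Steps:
l(I) = -1/5 (l(I) = 1/(-5) = -1/5)
j(m, M) = M*m (j(m, M) = (M - M) + M*m = 0 + M*m = M*m)
r = -3 (r = (30*(-1/5))/2 = (1/2)*(-6) = -3)
sqrt(r + (3239 + 227)) = sqrt(-3 + (3239 + 227)) = sqrt(-3 + 3466) = sqrt(3463)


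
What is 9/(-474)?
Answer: -3/158 ≈ -0.018987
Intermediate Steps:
9/(-474) = -1/474*9 = -3/158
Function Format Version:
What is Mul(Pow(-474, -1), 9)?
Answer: Rational(-3, 158) ≈ -0.018987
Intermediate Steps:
Mul(Pow(-474, -1), 9) = Mul(Rational(-1, 474), 9) = Rational(-3, 158)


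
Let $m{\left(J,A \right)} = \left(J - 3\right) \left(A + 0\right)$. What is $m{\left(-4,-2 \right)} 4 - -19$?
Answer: $75$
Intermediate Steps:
$m{\left(J,A \right)} = A \left(-3 + J\right)$ ($m{\left(J,A \right)} = \left(-3 + J\right) A = A \left(-3 + J\right)$)
$m{\left(-4,-2 \right)} 4 - -19 = - 2 \left(-3 - 4\right) 4 - -19 = \left(-2\right) \left(-7\right) 4 + \left(\left(-70 + 125\right) - 36\right) = 14 \cdot 4 + \left(55 - 36\right) = 56 + 19 = 75$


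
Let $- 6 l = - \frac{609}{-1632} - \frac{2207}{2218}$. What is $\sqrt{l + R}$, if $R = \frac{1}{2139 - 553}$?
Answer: $\frac{\sqrt{1491680294360607}}{119603432} \approx 0.32292$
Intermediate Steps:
$R = \frac{1}{1586} \approx 0.00063052$
$l = \frac{125059}{1206592}$ ($l = - \frac{- \frac{609}{-1632} - \frac{2207}{2218}}{6} = - \frac{\left(-609\right) \left(- \frac{1}{1632}\right) - \frac{2207}{2218}}{6} = - \frac{\frac{203}{544} - \frac{2207}{2218}}{6} = \left(- \frac{1}{6}\right) \left(- \frac{375177}{603296}\right) = \frac{125059}{1206592} \approx 0.10365$)
$\sqrt{l + R} = \sqrt{\frac{125059}{1206592} + \frac{1}{1586}} = \sqrt{\frac{99775083}{956827456}} = \frac{\sqrt{1491680294360607}}{119603432}$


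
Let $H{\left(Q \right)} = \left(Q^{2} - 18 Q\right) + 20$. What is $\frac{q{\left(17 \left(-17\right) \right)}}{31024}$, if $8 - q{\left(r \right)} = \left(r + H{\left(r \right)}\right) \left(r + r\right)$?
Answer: $\frac{12781605}{7756} \approx 1648.0$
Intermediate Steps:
$H{\left(Q \right)} = 20 + Q^{2} - 18 Q$
$q{\left(r \right)} = 8 - 2 r \left(20 + r^{2} - 17 r\right)$ ($q{\left(r \right)} = 8 - \left(r + \left(20 + r^{2} - 18 r\right)\right) \left(r + r\right) = 8 - \left(20 + r^{2} - 17 r\right) 2 r = 8 - 2 r \left(20 + r^{2} - 17 r\right)$)
$\frac{q{\left(17 \left(-17\right) \right)}}{31024} = \frac{8 - 40 \cdot 17 \left(-17\right) - 2 \left(17 \left(-17\right)\right)^{3} + 34 \left(17 \left(-17\right)\right)^{2}}{31024} = \left(8 - -11560 - 2 \left(-289\right)^{3} + 34 \left(-289\right)^{2}\right) \frac{1}{31024} = \left(8 + 11560 - -48275138 + 34 \cdot 83521\right) \frac{1}{31024} = \left(8 + 11560 + 48275138 + 2839714\right) \frac{1}{31024} = 51126420 \cdot \frac{1}{31024} = \frac{12781605}{7756}$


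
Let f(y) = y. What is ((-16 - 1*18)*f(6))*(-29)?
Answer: 5916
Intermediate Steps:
((-16 - 1*18)*f(6))*(-29) = ((-16 - 1*18)*6)*(-29) = ((-16 - 18)*6)*(-29) = -34*6*(-29) = -204*(-29) = 5916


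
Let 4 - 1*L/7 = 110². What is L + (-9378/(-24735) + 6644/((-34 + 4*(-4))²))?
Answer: -87261950261/1030625 ≈ -84669.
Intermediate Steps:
L = -84672 (L = 28 - 7*110² = 28 - 7*12100 = 28 - 84700 = -84672)
L + (-9378/(-24735) + 6644/((-34 + 4*(-4))²)) = -84672 + (-9378/(-24735) + 6644/((-34 + 4*(-4))²)) = -84672 + (-9378*(-1/24735) + 6644/((-34 - 16)²)) = -84672 + (3126/8245 + 6644/((-50)²)) = -84672 + (3126/8245 + 6644/2500) = -84672 + (3126/8245 + 6644*(1/2500)) = -84672 + (3126/8245 + 1661/625) = -84672 + 3129739/1030625 = -87261950261/1030625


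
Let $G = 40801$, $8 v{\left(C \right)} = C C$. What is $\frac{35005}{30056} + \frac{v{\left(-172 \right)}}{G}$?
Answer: $\frac{1539386093}{1226314856} \approx 1.2553$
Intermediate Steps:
$v{\left(C \right)} = \frac{C^{2}}{8}$ ($v{\left(C \right)} = \frac{C C}{8} = \frac{C^{2}}{8}$)
$\frac{35005}{30056} + \frac{v{\left(-172 \right)}}{G} = \frac{35005}{30056} + \frac{\frac{1}{8} \left(-172\right)^{2}}{40801} = 35005 \cdot \frac{1}{30056} + \frac{1}{8} \cdot 29584 \cdot \frac{1}{40801} = \frac{35005}{30056} + 3698 \cdot \frac{1}{40801} = \frac{35005}{30056} + \frac{3698}{40801} = \frac{1539386093}{1226314856}$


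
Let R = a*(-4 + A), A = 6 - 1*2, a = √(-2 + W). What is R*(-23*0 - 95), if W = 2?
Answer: 0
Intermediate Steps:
a = 0 (a = √(-2 + 2) = √0 = 0)
A = 4 (A = 6 - 2 = 4)
R = 0 (R = 0*(-4 + 4) = 0*0 = 0)
R*(-23*0 - 95) = 0*(-23*0 - 95) = 0*(0 - 95) = 0*(-95) = 0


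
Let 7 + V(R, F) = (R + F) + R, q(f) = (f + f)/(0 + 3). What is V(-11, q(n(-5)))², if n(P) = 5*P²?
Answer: 26569/9 ≈ 2952.1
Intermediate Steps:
q(f) = 2*f/3 (q(f) = (2*f)/3 = (2*f)*(⅓) = 2*f/3)
V(R, F) = -7 + F + 2*R (V(R, F) = -7 + ((R + F) + R) = -7 + ((F + R) + R) = -7 + (F + 2*R) = -7 + F + 2*R)
V(-11, q(n(-5)))² = (-7 + 2*(5*(-5)²)/3 + 2*(-11))² = (-7 + 2*(5*25)/3 - 22)² = (-7 + (⅔)*125 - 22)² = (-7 + 250/3 - 22)² = (163/3)² = 26569/9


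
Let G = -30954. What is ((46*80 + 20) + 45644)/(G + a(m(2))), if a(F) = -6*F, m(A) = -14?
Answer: -8224/5145 ≈ -1.5984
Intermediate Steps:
((46*80 + 20) + 45644)/(G + a(m(2))) = ((46*80 + 20) + 45644)/(-30954 - 6*(-14)) = ((3680 + 20) + 45644)/(-30954 + 84) = (3700 + 45644)/(-30870) = 49344*(-1/30870) = -8224/5145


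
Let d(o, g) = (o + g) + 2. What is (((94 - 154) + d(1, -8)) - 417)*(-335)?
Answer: 161470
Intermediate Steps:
d(o, g) = 2 + g + o (d(o, g) = (g + o) + 2 = 2 + g + o)
(((94 - 154) + d(1, -8)) - 417)*(-335) = (((94 - 154) + (2 - 8 + 1)) - 417)*(-335) = ((-60 - 5) - 417)*(-335) = (-65 - 417)*(-335) = -482*(-335) = 161470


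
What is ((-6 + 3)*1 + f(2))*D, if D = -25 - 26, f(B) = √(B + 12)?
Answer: 153 - 51*√14 ≈ -37.825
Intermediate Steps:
f(B) = √(12 + B)
D = -51
((-6 + 3)*1 + f(2))*D = ((-6 + 3)*1 + √(12 + 2))*(-51) = (-3*1 + √14)*(-51) = (-3 + √14)*(-51) = 153 - 51*√14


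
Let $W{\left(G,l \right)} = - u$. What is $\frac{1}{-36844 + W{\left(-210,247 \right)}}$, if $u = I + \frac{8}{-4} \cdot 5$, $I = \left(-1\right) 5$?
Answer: $- \frac{1}{36829} \approx -2.7153 \cdot 10^{-5}$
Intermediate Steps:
$I = -5$
$u = -15$ ($u = -5 + \frac{8}{-4} \cdot 5 = -5 + 8 \left(- \frac{1}{4}\right) 5 = -5 - 10 = -15$)
$W{\left(G,l \right)} = 15$ ($W{\left(G,l \right)} = \left(-1\right) \left(-15\right) = 15$)
$\frac{1}{-36844 + W{\left(-210,247 \right)}} = \frac{1}{-36844 + 15} = \frac{1}{-36829} = - \frac{1}{36829}$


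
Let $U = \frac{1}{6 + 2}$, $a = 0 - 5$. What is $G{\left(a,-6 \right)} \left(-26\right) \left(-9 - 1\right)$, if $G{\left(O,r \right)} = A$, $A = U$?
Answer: $\frac{65}{2} \approx 32.5$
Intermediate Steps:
$a = -5$
$U = \frac{1}{8} \approx 0.125$
$A = \frac{1}{8} \approx 0.125$
$G{\left(O,r \right)} = \frac{1}{8}$
$G{\left(a,-6 \right)} \left(-26\right) \left(-9 - 1\right) = \frac{1}{8} \left(-26\right) \left(-9 - 1\right) = \left(- \frac{13}{4}\right) \left(-10\right) = \frac{65}{2}$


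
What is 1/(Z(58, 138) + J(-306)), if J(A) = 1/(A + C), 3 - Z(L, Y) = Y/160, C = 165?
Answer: 11280/24031 ≈ 0.46939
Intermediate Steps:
Z(L, Y) = 3 - Y/160
J(A) = 1/(165 + A) (J(A) = 1/(A + 165) = 1/(165 + A))
1/(Z(58, 138) + J(-306)) = 1/((3 - 1/160*138) + 1/(165 - 306)) = 1/((3 - 69/80) + 1/(-141)) = 1/(171/80 - 1/141) = 1/(24031/11280) = 11280/24031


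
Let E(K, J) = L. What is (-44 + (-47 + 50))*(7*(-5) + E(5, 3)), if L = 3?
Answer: 1312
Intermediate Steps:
E(K, J) = 3
(-44 + (-47 + 50))*(7*(-5) + E(5, 3)) = (-44 + (-47 + 50))*(7*(-5) + 3) = (-44 + 3)*(-35 + 3) = -41*(-32) = 1312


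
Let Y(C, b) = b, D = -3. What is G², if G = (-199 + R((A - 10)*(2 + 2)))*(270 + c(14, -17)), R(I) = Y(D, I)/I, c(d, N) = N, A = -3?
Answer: 2509408836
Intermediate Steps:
R(I) = 1 (R(I) = I/I = 1)
G = -50094 (G = (-199 + 1)*(270 - 17) = -198*253 = -50094)
G² = (-50094)² = 2509408836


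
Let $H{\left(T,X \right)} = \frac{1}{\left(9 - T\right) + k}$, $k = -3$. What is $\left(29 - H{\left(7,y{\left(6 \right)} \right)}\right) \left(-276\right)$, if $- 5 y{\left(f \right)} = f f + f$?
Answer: $-8280$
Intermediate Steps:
$y{\left(f \right)} = - \frac{f}{5} - \frac{f^{2}}{5}$ ($y{\left(f \right)} = - \frac{f f + f}{5} = - \frac{f^{2} + f}{5} = - \frac{f + f^{2}}{5} = - \frac{f}{5} - \frac{f^{2}}{5}$)
$H{\left(T,X \right)} = \frac{1}{6 - T}$ ($H{\left(T,X \right)} = \frac{1}{\left(9 - T\right) - 3} = \frac{1}{6 - T}$)
$\left(29 - H{\left(7,y{\left(6 \right)} \right)}\right) \left(-276\right) = \left(29 - - \frac{1}{-6 + 7}\right) \left(-276\right) = \left(29 - - 1^{-1}\right) \left(-276\right) = \left(29 - \left(-1\right) 1\right) \left(-276\right) = \left(29 - -1\right) \left(-276\right) = \left(29 + 1\right) \left(-276\right) = 30 \left(-276\right) = -8280$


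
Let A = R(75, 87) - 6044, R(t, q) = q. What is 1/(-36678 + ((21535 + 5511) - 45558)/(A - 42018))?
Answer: -47975/1759608538 ≈ -2.7265e-5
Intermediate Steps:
A = -5957 (A = 87 - 6044 = -5957)
1/(-36678 + ((21535 + 5511) - 45558)/(A - 42018)) = 1/(-36678 + ((21535 + 5511) - 45558)/(-5957 - 42018)) = 1/(-36678 + (27046 - 45558)/(-47975)) = 1/(-36678 - 18512*(-1/47975)) = 1/(-36678 + 18512/47975) = 1/(-1759608538/47975) = -47975/1759608538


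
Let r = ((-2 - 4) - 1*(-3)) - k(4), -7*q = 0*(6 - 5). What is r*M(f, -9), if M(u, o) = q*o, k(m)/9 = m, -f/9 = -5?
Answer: 0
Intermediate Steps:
f = 45 (f = -9*(-5) = 45)
k(m) = 9*m
q = 0 (q = -0*(6 - 5) = -0 = -1/7*0 = 0)
M(u, o) = 0 (M(u, o) = 0*o = 0)
r = -39 (r = ((-2 - 4) - 1*(-3)) - 9*4 = (-6 + 3) - 1*36 = -3 - 36 = -39)
r*M(f, -9) = -39*0 = 0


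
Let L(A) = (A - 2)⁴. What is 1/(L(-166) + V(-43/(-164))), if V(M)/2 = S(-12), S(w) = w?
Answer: 1/796594152 ≈ 1.2553e-9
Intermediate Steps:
V(M) = -24 (V(M) = 2*(-12) = -24)
L(A) = (-2 + A)⁴
1/(L(-166) + V(-43/(-164))) = 1/((-2 - 166)⁴ - 24) = 1/((-168)⁴ - 24) = 1/(796594176 - 24) = 1/796594152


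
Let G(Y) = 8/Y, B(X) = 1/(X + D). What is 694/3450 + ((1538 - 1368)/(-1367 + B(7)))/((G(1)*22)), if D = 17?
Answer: 124784444/622512825 ≈ 0.20045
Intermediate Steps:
B(X) = 1/(17 + X) (B(X) = 1/(X + 17) = 1/(17 + X))
694/3450 + ((1538 - 1368)/(-1367 + B(7)))/((G(1)*22)) = 694/3450 + ((1538 - 1368)/(-1367 + 1/(17 + 7)))/(((8/1)*22)) = 694*(1/3450) + (170/(-1367 + 1/24))/(((8*1)*22)) = 347/1725 + (170/(-1367 + 1/24))/((8*22)) = 347/1725 + (170/(-32807/24))/176 = 347/1725 + (170*(-24/32807))*(1/176) = 347/1725 - 4080/32807*1/176 = 347/1725 - 255/360877 = 124784444/622512825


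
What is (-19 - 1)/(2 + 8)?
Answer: -2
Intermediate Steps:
(-19 - 1)/(2 + 8) = -20/10 = -20*1/10 = -2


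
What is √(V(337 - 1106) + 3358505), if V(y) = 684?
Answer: √3359189 ≈ 1832.8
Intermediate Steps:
√(V(337 - 1106) + 3358505) = √(684 + 3358505) = √3359189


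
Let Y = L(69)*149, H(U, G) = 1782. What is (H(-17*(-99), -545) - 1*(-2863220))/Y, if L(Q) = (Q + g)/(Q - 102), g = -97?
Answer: 6753219/298 ≈ 22662.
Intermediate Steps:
L(Q) = (-97 + Q)/(-102 + Q) (L(Q) = (Q - 97)/(Q - 102) = (-97 + Q)/(-102 + Q))
Y = 4172/33 (Y = ((-97 + 69)/(-102 + 69))*149 = (-28/(-33))*149 = -1/33*(-28)*149 = (28/33)*149 = 4172/33 ≈ 126.42)
(H(-17*(-99), -545) - 1*(-2863220))/Y = (1782 - 1*(-2863220))/(4172/33) = (1782 + 2863220)*(33/4172) = 2865002*(33/4172) = 6753219/298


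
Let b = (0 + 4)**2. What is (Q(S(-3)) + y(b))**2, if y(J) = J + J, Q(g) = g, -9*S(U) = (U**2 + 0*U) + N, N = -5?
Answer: 80656/81 ≈ 995.75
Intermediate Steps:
S(U) = 5/9 - U**2/9 (S(U) = -((U**2 + 0*U) - 5)/9 = -((U**2 + 0) - 5)/9 = -(U**2 - 5)/9 = -(-5 + U**2)/9 = 5/9 - U**2/9)
b = 16 (b = 4**2 = 16)
y(J) = 2*J
(Q(S(-3)) + y(b))**2 = ((5/9 - 1/9*(-3)**2) + 2*16)**2 = ((5/9 - 1/9*9) + 32)**2 = ((5/9 - 1) + 32)**2 = (-4/9 + 32)**2 = (284/9)**2 = 80656/81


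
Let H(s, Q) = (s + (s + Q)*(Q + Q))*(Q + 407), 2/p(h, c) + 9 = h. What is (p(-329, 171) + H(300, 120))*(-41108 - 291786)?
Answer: -2997467224021306/169 ≈ -1.7737e+13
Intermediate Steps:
p(h, c) = 2/(-9 + h)
H(s, Q) = (407 + Q)*(s + 2*Q*(Q + s)) (H(s, Q) = (s + (Q + s)*(2*Q))*(407 + Q) = (s + 2*Q*(Q + s))*(407 + Q) = (407 + Q)*(s + 2*Q*(Q + s)))
(p(-329, 171) + H(300, 120))*(-41108 - 291786) = (2/(-9 - 329) + (2*120³ + 407*300 + 814*120² + 2*300*120² + 815*120*300))*(-41108 - 291786) = (2/(-338) + (2*1728000 + 122100 + 814*14400 + 2*300*14400 + 29340000))*(-332894) = (2*(-1/338) + (3456000 + 122100 + 11721600 + 8640000 + 29340000))*(-332894) = (-1/169 + 53279700)*(-332894) = (9004269299/169)*(-332894) = -2997467224021306/169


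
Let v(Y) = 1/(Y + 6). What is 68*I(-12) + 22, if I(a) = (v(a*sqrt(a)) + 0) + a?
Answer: -116684/147 + 136*I*sqrt(3)/147 ≈ -793.77 + 1.6024*I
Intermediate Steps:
v(Y) = 1/(6 + Y)
I(a) = a + 1/(6 + a**(3/2)) (I(a) = (1/(6 + a*sqrt(a)) + 0) + a = (1/(6 + a**(3/2)) + 0) + a = 1/(6 + a**(3/2)) + a = a + 1/(6 + a**(3/2)))
68*I(-12) + 22 = 68*(-12 + 1/(6 + (-12)**(3/2))) + 22 = 68*(-12 + 1/(6 - 24*I*sqrt(3))) + 22 = (-816 + 68/(6 - 24*I*sqrt(3))) + 22 = -794 + 68/(6 - 24*I*sqrt(3))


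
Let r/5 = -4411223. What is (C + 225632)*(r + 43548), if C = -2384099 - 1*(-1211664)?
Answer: 20841564473301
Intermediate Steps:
C = -1172435 (C = -2384099 + 1211664 = -1172435)
r = -22056115 (r = 5*(-4411223) = -22056115)
(C + 225632)*(r + 43548) = (-1172435 + 225632)*(-22056115 + 43548) = -946803*(-22012567) = 20841564473301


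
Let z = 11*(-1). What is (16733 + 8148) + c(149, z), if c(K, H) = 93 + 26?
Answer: 25000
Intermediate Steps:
z = -11
c(K, H) = 119
(16733 + 8148) + c(149, z) = (16733 + 8148) + 119 = 24881 + 119 = 25000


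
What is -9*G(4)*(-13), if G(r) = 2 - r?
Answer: -234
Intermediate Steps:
-9*G(4)*(-13) = -9*(2 - 1*4)*(-13) = -9*(2 - 4)*(-13) = -9*(-2)*(-13) = 18*(-13) = -234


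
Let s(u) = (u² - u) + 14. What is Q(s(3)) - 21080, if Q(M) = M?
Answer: -21060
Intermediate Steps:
s(u) = 14 + u² - u
Q(s(3)) - 21080 = (14 + 3² - 1*3) - 21080 = (14 + 9 - 3) - 21080 = 20 - 21080 = -21060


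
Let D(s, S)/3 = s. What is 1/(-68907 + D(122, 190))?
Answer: -1/68541 ≈ -1.4590e-5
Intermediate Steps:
D(s, S) = 3*s
1/(-68907 + D(122, 190)) = 1/(-68907 + 3*122) = 1/(-68907 + 366) = 1/(-68541) = -1/68541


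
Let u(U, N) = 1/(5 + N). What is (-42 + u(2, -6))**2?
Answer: 1849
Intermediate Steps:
(-42 + u(2, -6))**2 = (-42 + 1/(5 - 6))**2 = (-42 + 1/(-1))**2 = (-42 - 1)**2 = (-43)**2 = 1849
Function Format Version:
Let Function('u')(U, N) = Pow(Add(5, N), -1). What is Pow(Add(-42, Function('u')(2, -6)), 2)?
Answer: 1849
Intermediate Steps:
Pow(Add(-42, Function('u')(2, -6)), 2) = Pow(Add(-42, Pow(Add(5, -6), -1)), 2) = Pow(Add(-42, Pow(-1, -1)), 2) = Pow(Add(-42, -1), 2) = Pow(-43, 2) = 1849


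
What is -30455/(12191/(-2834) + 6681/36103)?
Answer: 3116030795410/421197719 ≈ 7398.0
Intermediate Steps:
-30455/(12191/(-2834) + 6681/36103) = -30455/(12191*(-1/2834) + 6681*(1/36103)) = -30455/(-12191/2834 + 6681/36103) = -30455/(-421197719/102315902) = -30455*(-102315902/421197719) = 3116030795410/421197719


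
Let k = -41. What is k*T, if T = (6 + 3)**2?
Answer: -3321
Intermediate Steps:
T = 81 (T = 9**2 = 81)
k*T = -41*81 = -3321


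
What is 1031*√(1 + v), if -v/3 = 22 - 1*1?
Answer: 1031*I*√62 ≈ 8118.1*I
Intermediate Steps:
v = -63 (v = -3*(22 - 1*1) = -3*(22 - 1) = -3*21 = -63)
1031*√(1 + v) = 1031*√(1 - 63) = 1031*√(-62) = 1031*(I*√62) = 1031*I*√62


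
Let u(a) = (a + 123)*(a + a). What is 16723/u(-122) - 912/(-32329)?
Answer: -540415339/7888276 ≈ -68.509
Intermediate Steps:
u(a) = 2*a*(123 + a) (u(a) = (123 + a)*(2*a) = 2*a*(123 + a))
16723/u(-122) - 912/(-32329) = 16723/((2*(-122)*(123 - 122))) - 912/(-32329) = 16723/((2*(-122)*1)) - 912*(-1/32329) = 16723/(-244) + 912/32329 = 16723*(-1/244) + 912/32329 = -16723/244 + 912/32329 = -540415339/7888276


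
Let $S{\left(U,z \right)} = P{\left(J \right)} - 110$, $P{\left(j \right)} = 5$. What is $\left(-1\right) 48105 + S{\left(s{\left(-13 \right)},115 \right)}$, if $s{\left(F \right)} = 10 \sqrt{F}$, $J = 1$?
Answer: $-48210$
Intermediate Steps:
$S{\left(U,z \right)} = -105$ ($S{\left(U,z \right)} = 5 - 110 = -105$)
$\left(-1\right) 48105 + S{\left(s{\left(-13 \right)},115 \right)} = \left(-1\right) 48105 - 105 = -48105 - 105 = -48210$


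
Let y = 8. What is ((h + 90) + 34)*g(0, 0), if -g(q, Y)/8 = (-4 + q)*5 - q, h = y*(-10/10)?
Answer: 18560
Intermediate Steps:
h = -8 (h = 8*(-10/10) = 8*(-10*1/10) = 8*(-1) = -8)
g(q, Y) = 160 - 32*q (g(q, Y) = -8*((-4 + q)*5 - q) = -8*((-20 + 5*q) - q) = -8*(-20 + 4*q) = 160 - 32*q)
((h + 90) + 34)*g(0, 0) = ((-8 + 90) + 34)*(160 - 32*0) = (82 + 34)*(160 + 0) = 116*160 = 18560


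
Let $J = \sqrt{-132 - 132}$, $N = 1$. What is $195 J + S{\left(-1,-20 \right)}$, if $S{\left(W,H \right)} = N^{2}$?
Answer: $1 + 390 i \sqrt{66} \approx 1.0 + 3168.4 i$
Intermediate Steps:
$S{\left(W,H \right)} = 1$ ($S{\left(W,H \right)} = 1^{2} = 1$)
$J = 2 i \sqrt{66}$ ($J = \sqrt{-264} = 2 i \sqrt{66} \approx 16.248 i$)
$195 J + S{\left(-1,-20 \right)} = 195 \cdot 2 i \sqrt{66} + 1 = 390 i \sqrt{66} + 1 = 1 + 390 i \sqrt{66}$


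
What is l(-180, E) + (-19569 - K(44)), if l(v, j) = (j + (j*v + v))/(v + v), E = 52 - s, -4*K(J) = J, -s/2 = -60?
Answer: -881609/45 ≈ -19591.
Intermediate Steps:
s = 120 (s = -2*(-60) = 120)
K(J) = -J/4
E = -68 (E = 52 - 1*120 = 52 - 120 = -68)
l(v, j) = (j + v + j*v)/(2*v) (l(v, j) = (j + (v + j*v))/((2*v)) = (j + v + j*v)*(1/(2*v)) = (j + v + j*v)/(2*v))
l(-180, E) + (-19569 - K(44)) = (½)*(-68 - 180*(1 - 68))/(-180) + (-19569 - (-1)*44/4) = (½)*(-1/180)*(-68 - 180*(-67)) + (-19569 - 1*(-11)) = (½)*(-1/180)*(-68 + 12060) + (-19569 + 11) = (½)*(-1/180)*11992 - 19558 = -1499/45 - 19558 = -881609/45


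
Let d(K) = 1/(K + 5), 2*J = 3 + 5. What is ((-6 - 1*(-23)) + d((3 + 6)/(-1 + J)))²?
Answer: 18769/64 ≈ 293.27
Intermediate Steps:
J = 4 (J = (3 + 5)/2 = (½)*8 = 4)
d(K) = 1/(5 + K)
((-6 - 1*(-23)) + d((3 + 6)/(-1 + J)))² = ((-6 - 1*(-23)) + 1/(5 + (3 + 6)/(-1 + 4)))² = ((-6 + 23) + 1/(5 + 9/3))² = (17 + 1/(5 + 9*(⅓)))² = (17 + 1/(5 + 3))² = (17 + 1/8)² = (17 + ⅛)² = (137/8)² = 18769/64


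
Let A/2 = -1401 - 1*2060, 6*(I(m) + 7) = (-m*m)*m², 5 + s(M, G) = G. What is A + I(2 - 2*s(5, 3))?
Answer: -7145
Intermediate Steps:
s(M, G) = -5 + G
I(m) = -7 - m⁴/6 (I(m) = -7 + ((-m*m)*m²)/6 = -7 + ((-m²)*m²)/6 = -7 + (-m⁴)/6 = -7 - m⁴/6)
A = -6922 (A = 2*(-1401 - 1*2060) = 2*(-1401 - 2060) = 2*(-3461) = -6922)
A + I(2 - 2*s(5, 3)) = -6922 + (-7 - (2 - 2*(-5 + 3))⁴/6) = -6922 + (-7 - (2 - 2*(-2))⁴/6) = -6922 + (-7 - (2 + 4)⁴/6) = -6922 + (-7 - ⅙*6⁴) = -6922 + (-7 - ⅙*1296) = -6922 + (-7 - 216) = -6922 - 223 = -7145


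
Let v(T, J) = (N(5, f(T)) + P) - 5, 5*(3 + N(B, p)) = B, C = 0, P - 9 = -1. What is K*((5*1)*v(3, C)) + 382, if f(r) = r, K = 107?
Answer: 917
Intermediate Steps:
P = 8 (P = 9 - 1 = 8)
N(B, p) = -3 + B/5
v(T, J) = 1 (v(T, J) = ((-3 + (⅕)*5) + 8) - 5 = ((-3 + 1) + 8) - 5 = (-2 + 8) - 5 = 6 - 5 = 1)
K*((5*1)*v(3, C)) + 382 = 107*((5*1)*1) + 382 = 107*(5*1) + 382 = 107*5 + 382 = 535 + 382 = 917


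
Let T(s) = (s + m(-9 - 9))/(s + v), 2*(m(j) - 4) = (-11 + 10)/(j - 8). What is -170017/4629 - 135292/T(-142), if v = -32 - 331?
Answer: -3289396514731/6642615 ≈ -4.9520e+5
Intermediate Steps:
v = -363
m(j) = 4 - 1/(2*(-8 + j)) (m(j) = 4 + ((-11 + 10)/(j - 8))/2 = 4 + (-1/(-8 + j))/2 = 4 - 1/(2*(-8 + j)))
T(s) = (209/52 + s)/(-363 + s) (T(s) = (s + (-65 + 8*(-9 - 9))/(2*(-8 + (-9 - 9))))/(s - 363) = (s + (-65 + 8*(-18))/(2*(-8 - 18)))/(-363 + s) = (s + (1/2)*(-65 - 144)/(-26))/(-363 + s) = (s + (1/2)*(-1/26)*(-209))/(-363 + s) = (s + 209/52)/(-363 + s) = (209/52 + s)/(-363 + s))
-170017/4629 - 135292/T(-142) = -170017/4629 - 135292*(-363 - 142)/(209/52 - 142) = -170017*1/4629 - 135292/(-7175/52/(-505)) = -170017/4629 - 135292/((-1/505*(-7175/52))) = -170017/4629 - 135292/1435/5252 = -170017/4629 - 135292*5252/1435 = -170017/4629 - 710553584/1435 = -3289396514731/6642615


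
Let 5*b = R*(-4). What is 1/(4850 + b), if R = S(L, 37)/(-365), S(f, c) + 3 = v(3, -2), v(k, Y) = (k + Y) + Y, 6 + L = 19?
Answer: 1825/8851234 ≈ 0.00020619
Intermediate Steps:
L = 13 (L = -6 + 19 = 13)
v(k, Y) = k + 2*Y (v(k, Y) = (Y + k) + Y = k + 2*Y)
S(f, c) = -4 (S(f, c) = -3 + (3 + 2*(-2)) = -3 + (3 - 4) = -3 - 1 = -4)
R = 4/365 (R = -4/(-365) = -4*(-1/365) = 4/365 ≈ 0.010959)
b = -16/1825 (b = ((4/365)*(-4))/5 = (⅕)*(-16/365) = -16/1825 ≈ -0.0087671)
1/(4850 + b) = 1/(4850 - 16/1825) = 1/(8851234/1825) = 1825/8851234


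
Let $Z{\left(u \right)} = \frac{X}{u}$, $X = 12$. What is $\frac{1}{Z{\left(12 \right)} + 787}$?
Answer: $\frac{1}{788} \approx 0.001269$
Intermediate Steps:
$Z{\left(u \right)} = \frac{12}{u}$
$\frac{1}{Z{\left(12 \right)} + 787} = \frac{1}{\frac{12}{12} + 787} = \frac{1}{12 \cdot \frac{1}{12} + 787} = \frac{1}{1 + 787} = \frac{1}{788}$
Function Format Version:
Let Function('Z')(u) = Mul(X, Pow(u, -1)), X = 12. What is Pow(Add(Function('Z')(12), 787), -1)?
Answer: Rational(1, 788) ≈ 0.0012690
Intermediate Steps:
Function('Z')(u) = Mul(12, Pow(u, -1))
Pow(Add(Function('Z')(12), 787), -1) = Pow(Add(Mul(12, Pow(12, -1)), 787), -1) = Pow(Add(Mul(12, Rational(1, 12)), 787), -1) = Pow(Add(1, 787), -1) = Pow(788, -1) = Rational(1, 788)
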